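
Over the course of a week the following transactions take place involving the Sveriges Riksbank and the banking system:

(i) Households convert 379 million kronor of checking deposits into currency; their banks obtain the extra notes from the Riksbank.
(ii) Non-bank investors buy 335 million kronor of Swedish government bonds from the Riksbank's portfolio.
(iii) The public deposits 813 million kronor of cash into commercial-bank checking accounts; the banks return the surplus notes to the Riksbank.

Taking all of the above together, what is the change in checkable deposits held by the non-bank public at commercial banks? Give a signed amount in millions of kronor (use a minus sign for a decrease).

Currency withdrawal 379 million kronor: non-bank counterparties' bank balances fall → −379M.
Asset sale (to non-banks) 335 million kronor: non-bank counterparties' bank balances fall → −335M.
Currency deposit 813 million kronor: non-bank counterparties' bank balances rise → +813M.
Net: −379 − 335 + 813 = +99 million.

+99 million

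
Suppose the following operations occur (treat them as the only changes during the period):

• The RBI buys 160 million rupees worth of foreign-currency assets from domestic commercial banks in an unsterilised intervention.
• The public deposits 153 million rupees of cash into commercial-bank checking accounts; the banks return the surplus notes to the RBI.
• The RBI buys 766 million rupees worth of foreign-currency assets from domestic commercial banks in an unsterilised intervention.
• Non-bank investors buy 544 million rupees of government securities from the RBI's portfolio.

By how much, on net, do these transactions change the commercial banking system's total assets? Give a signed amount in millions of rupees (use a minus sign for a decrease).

FX purchase 160 million rupees: just an asset swap on bank balance sheets → 0.
Currency deposit 153 million rupees: bank balance sheets expand → +153M.
FX purchase 766 million rupees: just an asset swap on bank balance sheets → 0.
Asset sale (to non-banks) 544 million rupees: bank balance sheets shrink → −544M.
Net: 0 + 153 + 0 − 544 = -391 million.

-391 million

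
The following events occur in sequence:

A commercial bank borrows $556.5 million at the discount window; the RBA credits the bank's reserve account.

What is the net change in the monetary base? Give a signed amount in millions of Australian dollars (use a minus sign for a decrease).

Discount-window loan $556.5 million: RBA balance sheet expands → +$556.5M.

+$556.5 million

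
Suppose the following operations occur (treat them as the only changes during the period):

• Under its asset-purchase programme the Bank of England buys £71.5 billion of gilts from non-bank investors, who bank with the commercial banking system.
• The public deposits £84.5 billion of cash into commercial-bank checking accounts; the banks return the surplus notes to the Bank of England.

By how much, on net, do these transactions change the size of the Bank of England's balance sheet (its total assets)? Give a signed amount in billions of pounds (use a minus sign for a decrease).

+£71.5 billion

Bank of England balance sheet:
  Assets:      Securities +£71.5B
  Liabilities: Bank reserves +£156B, Currency in circulation −£84.5B
Change in total Bank of England assets = +£71.5 billion.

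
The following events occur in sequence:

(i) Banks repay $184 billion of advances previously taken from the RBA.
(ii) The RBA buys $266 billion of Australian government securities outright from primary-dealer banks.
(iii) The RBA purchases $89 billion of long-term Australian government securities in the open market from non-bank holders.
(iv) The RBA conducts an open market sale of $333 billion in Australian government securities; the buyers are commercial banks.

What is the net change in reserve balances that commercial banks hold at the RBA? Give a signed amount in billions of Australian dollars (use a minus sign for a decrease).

-$162 billion

RBA balance sheet:
  Assets:      Securities +$22B, Loans to banks −$184B
  Liabilities: Bank reserves −$162B
So the change in reserve balances that commercial banks hold at the RBA is -$162 billion.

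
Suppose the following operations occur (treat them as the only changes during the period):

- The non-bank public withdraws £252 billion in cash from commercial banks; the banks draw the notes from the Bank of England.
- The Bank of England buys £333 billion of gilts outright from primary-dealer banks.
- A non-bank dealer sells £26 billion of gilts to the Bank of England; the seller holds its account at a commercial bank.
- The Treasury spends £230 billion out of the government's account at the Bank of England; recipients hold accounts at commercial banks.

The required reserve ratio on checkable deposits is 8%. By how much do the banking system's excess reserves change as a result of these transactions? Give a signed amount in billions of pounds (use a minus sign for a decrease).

+£336.68 billion

Currency withdrawal £252 billion: reserves −£252B, deposits −£252B.
OMO purchase (from banks) £333 billion: reserves +£333B, deposits 0.
Asset purchase (from non-banks) £26 billion: reserves +£26B, deposits +£26B.
Government spending £230 billion: reserves +£230B, deposits +£230B.
Totals: Δreserves = +£337B, Δdeposits = +£4B.
Δrequired reserves = 8% × +£4B = +£0.32B.
Δexcess reserves = Δreserves − Δrequired = +£337B − (+£0.32B) = +£336.68 billion.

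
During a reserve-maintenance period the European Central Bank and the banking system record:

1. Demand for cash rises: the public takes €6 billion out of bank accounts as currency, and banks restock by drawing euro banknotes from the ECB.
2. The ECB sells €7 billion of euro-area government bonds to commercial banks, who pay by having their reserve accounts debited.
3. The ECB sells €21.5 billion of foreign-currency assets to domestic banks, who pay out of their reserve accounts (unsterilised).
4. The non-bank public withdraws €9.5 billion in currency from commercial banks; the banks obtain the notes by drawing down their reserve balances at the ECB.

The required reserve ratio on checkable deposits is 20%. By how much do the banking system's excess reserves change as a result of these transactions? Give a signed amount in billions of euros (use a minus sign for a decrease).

-€40.9 billion

Currency withdrawal €6 billion: reserves −€6B, deposits −€6B.
OMO sale (to banks) €7 billion: reserves −€7B, deposits 0.
FX sale €21.5 billion: reserves −€21.5B, deposits 0.
Currency withdrawal €9.5 billion: reserves −€9.5B, deposits −€9.5B.
Totals: Δreserves = −€44B, Δdeposits = −€15.5B.
Δrequired reserves = 20% × −€15.5B = −€3.1B.
Δexcess reserves = Δreserves − Δrequired = −€44B − (−€3.1B) = -€40.9 billion.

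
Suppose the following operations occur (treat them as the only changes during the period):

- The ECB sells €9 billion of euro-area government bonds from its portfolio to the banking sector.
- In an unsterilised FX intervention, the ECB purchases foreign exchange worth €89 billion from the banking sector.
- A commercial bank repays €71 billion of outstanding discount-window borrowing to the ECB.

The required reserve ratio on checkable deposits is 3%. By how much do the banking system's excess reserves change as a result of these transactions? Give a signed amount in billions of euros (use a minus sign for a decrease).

+€9 billion

OMO sale (to banks) €9 billion: reserves −€9B, deposits 0.
FX purchase €89 billion: reserves +€89B, deposits 0.
Discount-window repayment €71 billion: reserves −€71B, deposits 0.
Totals: Δreserves = +€9B, Δdeposits = 0.
Δrequired reserves = 3% × 0 = 0.
Δexcess reserves = Δreserves − Δrequired = +€9B − (0) = +€9 billion.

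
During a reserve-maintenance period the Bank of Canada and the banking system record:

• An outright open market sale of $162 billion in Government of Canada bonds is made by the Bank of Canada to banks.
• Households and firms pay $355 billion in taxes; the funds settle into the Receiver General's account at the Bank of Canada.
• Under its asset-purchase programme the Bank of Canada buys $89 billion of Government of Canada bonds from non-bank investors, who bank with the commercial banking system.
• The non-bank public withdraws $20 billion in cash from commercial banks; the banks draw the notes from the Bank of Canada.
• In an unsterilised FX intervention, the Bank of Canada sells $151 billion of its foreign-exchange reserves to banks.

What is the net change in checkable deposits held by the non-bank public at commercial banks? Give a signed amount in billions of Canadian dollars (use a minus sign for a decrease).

Bank of Canada balance sheet:
  Assets:      Securities −$73B, Foreign assets −$151B
  Liabilities: Bank reserves −$599B, Currency in circulation +$20B, Government deposits +$355B
Commercial banking system:
  Assets:      Reserves at CB −$599B, Securities +$162B, Foreign assets +$151B
  Liabilities: Checkable deposits −$286B
So the change in checkable deposits held by the non-bank public at commercial banks is -$286 billion.

-$286 billion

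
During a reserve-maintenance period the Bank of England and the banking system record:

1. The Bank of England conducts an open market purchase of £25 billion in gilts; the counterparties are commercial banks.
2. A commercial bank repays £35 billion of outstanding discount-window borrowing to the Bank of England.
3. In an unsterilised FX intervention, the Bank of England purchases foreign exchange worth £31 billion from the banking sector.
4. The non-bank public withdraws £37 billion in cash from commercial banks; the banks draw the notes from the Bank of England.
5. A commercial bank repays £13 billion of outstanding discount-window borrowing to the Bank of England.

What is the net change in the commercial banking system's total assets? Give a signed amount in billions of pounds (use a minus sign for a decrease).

OMO purchase (from banks) £25 billion: just an asset swap on bank balance sheets → 0.
Discount-window repayment £35 billion: bank balance sheets shrink → −£35B.
FX purchase £31 billion: just an asset swap on bank balance sheets → 0.
Currency withdrawal £37 billion: bank balance sheets shrink → −£37B.
Discount-window repayment £13 billion: bank balance sheets shrink → −£13B.
Net: 0 − 35 + 0 − 37 − 13 = -£85 billion.

-£85 billion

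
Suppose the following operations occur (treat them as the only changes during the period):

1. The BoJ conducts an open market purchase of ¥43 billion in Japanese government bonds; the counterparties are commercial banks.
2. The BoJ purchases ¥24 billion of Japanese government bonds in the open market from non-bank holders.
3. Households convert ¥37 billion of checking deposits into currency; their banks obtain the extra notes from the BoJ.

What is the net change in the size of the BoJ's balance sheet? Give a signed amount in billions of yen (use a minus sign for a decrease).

+¥67 billion

BoJ balance sheet:
  Assets:      Securities +¥67B
  Liabilities: Bank reserves +¥30B, Currency in circulation +¥37B
Commercial banking system:
  Assets:      Reserves at CB +¥30B, Securities −¥43B
  Liabilities: Checkable deposits −¥13B
Change in total BoJ assets = +¥67 billion.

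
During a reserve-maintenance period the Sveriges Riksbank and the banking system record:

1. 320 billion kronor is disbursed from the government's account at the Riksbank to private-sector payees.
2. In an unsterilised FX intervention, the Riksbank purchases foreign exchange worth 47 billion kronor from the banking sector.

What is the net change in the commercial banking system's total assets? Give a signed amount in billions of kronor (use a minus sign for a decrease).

Riksbank balance sheet:
  Assets:      Foreign assets +47B
  Liabilities: Bank reserves +367B, Government deposits −320B
Commercial banking system:
  Assets:      Reserves at CB +367B, Foreign assets −47B
  Liabilities: Checkable deposits +320B
Change in total bank assets = +320 billion.

+320 billion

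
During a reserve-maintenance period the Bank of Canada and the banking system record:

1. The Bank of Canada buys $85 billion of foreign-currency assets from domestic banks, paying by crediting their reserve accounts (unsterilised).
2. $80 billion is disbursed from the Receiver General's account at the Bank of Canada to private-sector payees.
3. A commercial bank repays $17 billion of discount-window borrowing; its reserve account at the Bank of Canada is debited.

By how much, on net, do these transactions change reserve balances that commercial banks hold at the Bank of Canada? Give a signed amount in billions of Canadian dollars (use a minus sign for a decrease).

Bank of Canada balance sheet:
  Assets:      Loans to banks −$17B, Foreign assets +$85B
  Liabilities: Bank reserves +$148B, Government deposits −$80B
Commercial banking system:
  Assets:      Reserves at CB +$148B, Foreign assets −$85B
  Liabilities: Checkable deposits +$80B, Borrowings from CB −$17B
So the change in reserve balances that commercial banks hold at the Bank of Canada is +$148 billion.

+$148 billion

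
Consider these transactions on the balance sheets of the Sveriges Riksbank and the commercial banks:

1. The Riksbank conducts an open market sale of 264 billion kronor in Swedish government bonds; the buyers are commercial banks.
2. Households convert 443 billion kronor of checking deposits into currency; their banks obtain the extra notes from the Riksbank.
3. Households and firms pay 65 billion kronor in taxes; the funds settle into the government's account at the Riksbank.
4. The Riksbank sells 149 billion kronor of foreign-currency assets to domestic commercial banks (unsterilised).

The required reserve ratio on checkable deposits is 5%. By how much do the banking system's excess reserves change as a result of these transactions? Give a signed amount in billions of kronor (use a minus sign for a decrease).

OMO sale (to banks) 264 billion kronor: reserves −264B, deposits 0.
Currency withdrawal 443 billion kronor: reserves −443B, deposits −443B.
Government account inflow 65 billion kronor: reserves −65B, deposits −65B.
FX sale 149 billion kronor: reserves −149B, deposits 0.
Totals: Δreserves = −921B, Δdeposits = −508B.
Δrequired reserves = 5% × −508B = −25.4B.
Δexcess reserves = Δreserves − Δrequired = −921B − (−25.4B) = -895.6 billion.

-895.6 billion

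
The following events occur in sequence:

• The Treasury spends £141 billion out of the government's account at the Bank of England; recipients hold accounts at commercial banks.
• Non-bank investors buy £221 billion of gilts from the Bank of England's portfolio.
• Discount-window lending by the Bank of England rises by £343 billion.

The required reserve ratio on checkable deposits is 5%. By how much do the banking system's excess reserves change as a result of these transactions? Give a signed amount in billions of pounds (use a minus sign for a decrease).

+£267 billion

Government spending £141 billion: reserves +£141B, deposits +£141B.
Asset sale (to non-banks) £221 billion: reserves −£221B, deposits −£221B.
Discount-window loan £343 billion: reserves +£343B, deposits 0.
Totals: Δreserves = +£263B, Δdeposits = −£80B.
Δrequired reserves = 5% × −£80B = −£4B.
Δexcess reserves = Δreserves − Δrequired = +£263B − (−£4B) = +£267 billion.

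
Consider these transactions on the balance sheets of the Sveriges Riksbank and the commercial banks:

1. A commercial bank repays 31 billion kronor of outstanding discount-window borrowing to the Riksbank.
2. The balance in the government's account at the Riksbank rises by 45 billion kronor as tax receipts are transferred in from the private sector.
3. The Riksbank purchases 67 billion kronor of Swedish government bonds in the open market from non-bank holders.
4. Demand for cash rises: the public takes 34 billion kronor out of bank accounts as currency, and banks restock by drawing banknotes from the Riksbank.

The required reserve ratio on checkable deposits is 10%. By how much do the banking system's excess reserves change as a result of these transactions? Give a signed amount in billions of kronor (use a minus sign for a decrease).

Discount-window repayment 31 billion kronor: reserves −31B, deposits 0.
Government account inflow 45 billion kronor: reserves −45B, deposits −45B.
Asset purchase (from non-banks) 67 billion kronor: reserves +67B, deposits +67B.
Currency withdrawal 34 billion kronor: reserves −34B, deposits −34B.
Totals: Δreserves = −43B, Δdeposits = −12B.
Δrequired reserves = 10% × −12B = −1.2B.
Δexcess reserves = Δreserves − Δrequired = −43B − (−1.2B) = -41.8 billion.

-41.8 billion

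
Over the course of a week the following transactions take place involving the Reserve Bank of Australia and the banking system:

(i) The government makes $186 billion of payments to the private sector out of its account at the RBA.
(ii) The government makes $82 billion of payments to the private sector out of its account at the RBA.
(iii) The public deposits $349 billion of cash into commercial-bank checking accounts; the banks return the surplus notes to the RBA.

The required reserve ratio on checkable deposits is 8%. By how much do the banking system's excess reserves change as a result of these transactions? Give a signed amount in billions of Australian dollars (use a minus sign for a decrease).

+$567.64 billion

Government spending $186 billion: reserves +$186B, deposits +$186B.
Government spending $82 billion: reserves +$82B, deposits +$82B.
Currency deposit $349 billion: reserves +$349B, deposits +$349B.
Totals: Δreserves = +$617B, Δdeposits = +$617B.
Δrequired reserves = 8% × +$617B = +$49.36B.
Δexcess reserves = Δreserves − Δrequired = +$617B − (+$49.36B) = +$567.64 billion.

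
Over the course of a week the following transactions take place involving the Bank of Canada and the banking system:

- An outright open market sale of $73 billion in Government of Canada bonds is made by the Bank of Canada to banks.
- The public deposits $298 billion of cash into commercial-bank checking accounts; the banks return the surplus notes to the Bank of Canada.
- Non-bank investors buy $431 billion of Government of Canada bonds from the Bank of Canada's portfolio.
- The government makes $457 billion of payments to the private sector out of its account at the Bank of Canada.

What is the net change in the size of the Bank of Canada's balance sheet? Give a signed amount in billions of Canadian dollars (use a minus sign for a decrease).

OMO sale (to banks) $73 billion: a Bank of Canada asset is shed → −$73B.
Currency deposit $298 billion: only the composition of liabilities changes → 0.
Asset sale (to non-banks) $431 billion: a Bank of Canada asset is shed → −$431B.
Government spending $457 billion: only the composition of liabilities changes → 0.
Net: −73 + 0 − 431 + 0 = -$504 billion.

-$504 billion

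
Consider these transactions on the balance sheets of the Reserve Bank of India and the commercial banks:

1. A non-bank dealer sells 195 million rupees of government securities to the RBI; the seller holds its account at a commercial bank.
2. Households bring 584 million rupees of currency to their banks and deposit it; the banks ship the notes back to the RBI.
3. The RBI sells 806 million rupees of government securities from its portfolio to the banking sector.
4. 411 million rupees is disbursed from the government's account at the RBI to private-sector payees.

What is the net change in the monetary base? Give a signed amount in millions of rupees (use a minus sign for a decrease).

Asset purchase (from non-banks) 195 million rupees: RBI balance sheet expands → +195M.
Currency deposit 584 million rupees: just a shift between currency and reserves — both are base money → 0.
OMO sale (to banks) 806 million rupees: RBI balance sheet contracts → −806M.
Government spending 411 million rupees: a non-base liability converts back to reserves → +411M.
Net: 195 + 0 − 806 + 411 = -200 million.

-200 million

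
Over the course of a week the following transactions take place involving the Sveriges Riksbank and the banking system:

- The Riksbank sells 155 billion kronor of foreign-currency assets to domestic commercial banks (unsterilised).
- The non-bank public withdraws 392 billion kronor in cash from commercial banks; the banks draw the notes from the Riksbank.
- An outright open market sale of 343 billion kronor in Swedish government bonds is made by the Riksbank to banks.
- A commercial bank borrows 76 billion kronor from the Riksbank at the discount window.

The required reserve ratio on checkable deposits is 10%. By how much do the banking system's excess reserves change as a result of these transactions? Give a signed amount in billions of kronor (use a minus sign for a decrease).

FX sale 155 billion kronor: reserves −155B, deposits 0.
Currency withdrawal 392 billion kronor: reserves −392B, deposits −392B.
OMO sale (to banks) 343 billion kronor: reserves −343B, deposits 0.
Discount-window loan 76 billion kronor: reserves +76B, deposits 0.
Totals: Δreserves = −814B, Δdeposits = −392B.
Δrequired reserves = 10% × −392B = −39.2B.
Δexcess reserves = Δreserves − Δrequired = −814B − (−39.2B) = -774.8 billion.

-774.8 billion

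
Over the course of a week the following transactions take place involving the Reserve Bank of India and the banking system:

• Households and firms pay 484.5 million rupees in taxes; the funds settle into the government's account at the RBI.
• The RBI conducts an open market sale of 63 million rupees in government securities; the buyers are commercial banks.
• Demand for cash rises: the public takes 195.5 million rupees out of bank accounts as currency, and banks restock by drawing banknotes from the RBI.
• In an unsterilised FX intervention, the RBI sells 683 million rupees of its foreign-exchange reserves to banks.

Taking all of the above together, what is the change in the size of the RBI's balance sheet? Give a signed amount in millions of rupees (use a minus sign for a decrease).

-746 million

RBI balance sheet:
  Assets:      Securities −63M, Foreign assets −683M
  Liabilities: Bank reserves −1426M, Currency in circulation +195.5M, Government deposits +484.5M
Change in total RBI assets = -746 million.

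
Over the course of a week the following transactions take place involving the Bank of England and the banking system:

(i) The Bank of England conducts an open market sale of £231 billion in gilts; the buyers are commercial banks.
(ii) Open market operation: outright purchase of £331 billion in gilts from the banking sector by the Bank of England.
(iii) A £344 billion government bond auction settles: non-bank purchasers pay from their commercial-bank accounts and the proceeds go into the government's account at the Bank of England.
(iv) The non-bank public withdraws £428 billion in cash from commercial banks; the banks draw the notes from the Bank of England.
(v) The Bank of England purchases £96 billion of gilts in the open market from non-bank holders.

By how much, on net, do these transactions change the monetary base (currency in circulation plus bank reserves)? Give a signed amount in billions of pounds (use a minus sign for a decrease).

-£148 billion

Bank of England balance sheet:
  Assets:      Securities +£196B
  Liabilities: Bank reserves −£576B, Currency in circulation +£428B, Government deposits +£344B
Commercial banking system:
  Assets:      Reserves at CB −£576B, Securities −£100B
  Liabilities: Checkable deposits −£676B
Monetary base = currency + reserves: +£428B + (−£576B) = -£148 billion.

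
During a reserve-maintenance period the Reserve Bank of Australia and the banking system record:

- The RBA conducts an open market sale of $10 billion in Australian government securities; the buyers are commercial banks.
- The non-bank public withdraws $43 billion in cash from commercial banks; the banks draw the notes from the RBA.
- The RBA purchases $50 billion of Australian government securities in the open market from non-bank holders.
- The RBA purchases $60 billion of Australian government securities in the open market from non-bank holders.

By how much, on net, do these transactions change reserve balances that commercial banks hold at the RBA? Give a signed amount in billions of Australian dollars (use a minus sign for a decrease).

+$57 billion

RBA balance sheet:
  Assets:      Securities +$100B
  Liabilities: Bank reserves +$57B, Currency in circulation +$43B
Commercial banking system:
  Assets:      Reserves at CB +$57B, Securities +$10B
  Liabilities: Checkable deposits +$67B
So the change in reserve balances that commercial banks hold at the RBA is +$57 billion.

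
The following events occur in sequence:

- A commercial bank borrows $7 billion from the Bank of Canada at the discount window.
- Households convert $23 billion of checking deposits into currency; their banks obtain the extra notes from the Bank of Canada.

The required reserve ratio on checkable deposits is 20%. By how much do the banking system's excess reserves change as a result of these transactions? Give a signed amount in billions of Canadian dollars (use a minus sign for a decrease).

-$11.4 billion

Discount-window loan $7 billion: reserves +$7B, deposits 0.
Currency withdrawal $23 billion: reserves −$23B, deposits −$23B.
Totals: Δreserves = −$16B, Δdeposits = −$23B.
Δrequired reserves = 20% × −$23B = −$4.6B.
Δexcess reserves = Δreserves − Δrequired = −$16B − (−$4.6B) = -$11.4 billion.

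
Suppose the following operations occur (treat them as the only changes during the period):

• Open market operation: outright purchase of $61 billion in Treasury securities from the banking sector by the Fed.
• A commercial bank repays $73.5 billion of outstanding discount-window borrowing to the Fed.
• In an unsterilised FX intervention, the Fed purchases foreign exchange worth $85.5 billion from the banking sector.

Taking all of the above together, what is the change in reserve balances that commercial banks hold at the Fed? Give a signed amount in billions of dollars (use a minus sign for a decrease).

OMO purchase (from banks) $61 billion: the Fed pays by crediting reserve accounts → +$61B.
Discount-window repayment $73.5 billion: repayment is debited from reserves → −$73.5B.
FX purchase $85.5 billion: the Fed pays by crediting reserve accounts → +$85.5B.
Net: 61 − 73.5 + 85.5 = +$73 billion.

+$73 billion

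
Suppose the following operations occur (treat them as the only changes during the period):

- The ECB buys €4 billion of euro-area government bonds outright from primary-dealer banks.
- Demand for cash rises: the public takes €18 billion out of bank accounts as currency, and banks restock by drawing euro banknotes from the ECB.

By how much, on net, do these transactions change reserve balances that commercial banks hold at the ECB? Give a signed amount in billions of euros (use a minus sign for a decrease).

-€14 billion

ECB balance sheet:
  Assets:      Securities +€4B
  Liabilities: Bank reserves −€14B, Currency in circulation +€18B
So the change in reserve balances that commercial banks hold at the ECB is -€14 billion.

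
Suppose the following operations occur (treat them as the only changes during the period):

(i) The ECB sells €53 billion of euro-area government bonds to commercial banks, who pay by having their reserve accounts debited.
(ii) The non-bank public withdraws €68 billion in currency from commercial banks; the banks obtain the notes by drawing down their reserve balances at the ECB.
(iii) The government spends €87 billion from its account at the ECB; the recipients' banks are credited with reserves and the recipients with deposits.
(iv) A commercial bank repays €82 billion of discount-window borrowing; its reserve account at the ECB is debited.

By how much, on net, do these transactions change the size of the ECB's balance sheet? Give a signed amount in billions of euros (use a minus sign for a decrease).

-€135 billion

ECB balance sheet:
  Assets:      Securities −€53B, Loans to banks −€82B
  Liabilities: Bank reserves −€116B, Currency in circulation +€68B, Government deposits −€87B
Change in total ECB assets = -€135 billion.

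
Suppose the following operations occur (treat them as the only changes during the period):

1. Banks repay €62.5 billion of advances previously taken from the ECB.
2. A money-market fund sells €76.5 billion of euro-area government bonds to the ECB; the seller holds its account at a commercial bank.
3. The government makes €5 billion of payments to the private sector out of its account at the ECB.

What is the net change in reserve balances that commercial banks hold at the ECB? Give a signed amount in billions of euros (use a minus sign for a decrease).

+€19 billion

ECB balance sheet:
  Assets:      Securities +€76.5B, Loans to banks −€62.5B
  Liabilities: Bank reserves +€19B, Government deposits −€5B
So the change in reserve balances that commercial banks hold at the ECB is +€19 billion.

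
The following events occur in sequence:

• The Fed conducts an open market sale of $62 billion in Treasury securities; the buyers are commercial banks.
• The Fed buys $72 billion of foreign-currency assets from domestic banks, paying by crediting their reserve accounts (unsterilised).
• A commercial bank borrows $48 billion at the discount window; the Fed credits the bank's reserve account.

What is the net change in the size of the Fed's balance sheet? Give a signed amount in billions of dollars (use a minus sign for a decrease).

+$58 billion

Fed balance sheet:
  Assets:      Securities −$62B, Loans to banks +$48B, Foreign assets +$72B
  Liabilities: Bank reserves +$58B
Change in total Fed assets = +$58 billion.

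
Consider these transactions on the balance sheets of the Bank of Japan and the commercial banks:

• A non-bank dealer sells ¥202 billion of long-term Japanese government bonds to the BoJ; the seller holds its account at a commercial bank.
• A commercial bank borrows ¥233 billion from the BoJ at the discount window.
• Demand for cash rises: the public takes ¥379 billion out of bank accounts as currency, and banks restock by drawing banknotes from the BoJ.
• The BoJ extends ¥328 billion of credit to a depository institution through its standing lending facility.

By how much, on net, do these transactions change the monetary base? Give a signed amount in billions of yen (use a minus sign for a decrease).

+¥763 billion

BoJ balance sheet:
  Assets:      Securities +¥202B, Loans to banks +¥561B
  Liabilities: Bank reserves +¥384B, Currency in circulation +¥379B
Commercial banking system:
  Assets:      Reserves at CB +¥384B
  Liabilities: Checkable deposits −¥177B, Borrowings from CB +¥561B
Monetary base = currency + reserves: +¥379B + (+¥384B) = +¥763 billion.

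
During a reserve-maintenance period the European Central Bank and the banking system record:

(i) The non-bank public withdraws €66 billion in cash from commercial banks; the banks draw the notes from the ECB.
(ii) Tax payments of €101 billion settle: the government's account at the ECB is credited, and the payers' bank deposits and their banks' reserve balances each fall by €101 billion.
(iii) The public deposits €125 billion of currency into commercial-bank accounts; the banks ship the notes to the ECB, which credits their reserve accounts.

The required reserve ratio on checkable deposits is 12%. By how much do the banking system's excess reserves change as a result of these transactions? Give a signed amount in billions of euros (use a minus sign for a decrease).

-€36.96 billion

Currency withdrawal €66 billion: reserves −€66B, deposits −€66B.
Government account inflow €101 billion: reserves −€101B, deposits −€101B.
Currency deposit €125 billion: reserves +€125B, deposits +€125B.
Totals: Δreserves = −€42B, Δdeposits = −€42B.
Δrequired reserves = 12% × −€42B = −€5.04B.
Δexcess reserves = Δreserves − Δrequired = −€42B − (−€5.04B) = -€36.96 billion.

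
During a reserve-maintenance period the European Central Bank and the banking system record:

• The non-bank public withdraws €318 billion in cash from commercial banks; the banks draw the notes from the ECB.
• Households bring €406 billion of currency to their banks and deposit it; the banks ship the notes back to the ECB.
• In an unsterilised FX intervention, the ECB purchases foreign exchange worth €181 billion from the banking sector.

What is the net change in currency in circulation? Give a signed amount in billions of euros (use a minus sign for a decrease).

-€88 billion

ECB balance sheet:
  Assets:      Foreign assets +€181B
  Liabilities: Bank reserves +€269B, Currency in circulation −€88B
So the change in currency in circulation is -€88 billion.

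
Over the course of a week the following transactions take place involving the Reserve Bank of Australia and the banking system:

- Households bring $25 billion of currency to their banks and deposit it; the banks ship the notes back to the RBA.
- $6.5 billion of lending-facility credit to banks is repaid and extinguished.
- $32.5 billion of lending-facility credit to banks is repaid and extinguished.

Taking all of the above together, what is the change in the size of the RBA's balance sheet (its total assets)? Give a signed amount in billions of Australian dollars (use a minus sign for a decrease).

-$39 billion

RBA balance sheet:
  Assets:      Loans to banks −$39B
  Liabilities: Bank reserves −$14B, Currency in circulation −$25B
Change in total RBA assets = -$39 billion.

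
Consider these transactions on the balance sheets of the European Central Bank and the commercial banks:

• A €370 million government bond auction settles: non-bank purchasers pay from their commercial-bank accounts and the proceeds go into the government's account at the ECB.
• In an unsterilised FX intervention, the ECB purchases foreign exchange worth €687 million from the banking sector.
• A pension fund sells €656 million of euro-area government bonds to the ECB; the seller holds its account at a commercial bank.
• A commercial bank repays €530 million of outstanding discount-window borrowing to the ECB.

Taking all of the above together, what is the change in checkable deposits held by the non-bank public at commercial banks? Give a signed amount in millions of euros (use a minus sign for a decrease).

+€286 million

ECB balance sheet:
  Assets:      Securities +€656M, Loans to banks −€530M, Foreign assets +€687M
  Liabilities: Bank reserves +€443M, Government deposits +€370M
Commercial banking system:
  Assets:      Reserves at CB +€443M, Foreign assets −€687M
  Liabilities: Checkable deposits +€286M, Borrowings from CB −€530M
So the change in checkable deposits held by the non-bank public at commercial banks is +€286 million.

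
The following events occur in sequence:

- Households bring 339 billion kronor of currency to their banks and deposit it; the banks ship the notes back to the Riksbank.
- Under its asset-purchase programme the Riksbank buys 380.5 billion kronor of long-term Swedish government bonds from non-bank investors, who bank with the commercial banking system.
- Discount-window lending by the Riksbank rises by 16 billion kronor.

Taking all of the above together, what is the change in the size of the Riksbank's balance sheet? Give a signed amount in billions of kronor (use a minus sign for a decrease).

Riksbank balance sheet:
  Assets:      Securities +380.5B, Loans to banks +16B
  Liabilities: Bank reserves +735.5B, Currency in circulation −339B
Change in total Riksbank assets = +396.5 billion.

+396.5 billion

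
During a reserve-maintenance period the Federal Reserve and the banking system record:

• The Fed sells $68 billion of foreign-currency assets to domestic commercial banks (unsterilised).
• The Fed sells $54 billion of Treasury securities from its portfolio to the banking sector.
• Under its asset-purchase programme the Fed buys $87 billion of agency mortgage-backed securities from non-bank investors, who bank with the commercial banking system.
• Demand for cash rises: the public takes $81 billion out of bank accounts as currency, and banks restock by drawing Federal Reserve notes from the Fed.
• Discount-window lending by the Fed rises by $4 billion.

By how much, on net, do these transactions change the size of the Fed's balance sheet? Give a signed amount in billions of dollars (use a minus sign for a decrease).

-$31 billion

Fed balance sheet:
  Assets:      Securities +$33B, Loans to banks +$4B, Foreign assets −$68B
  Liabilities: Bank reserves −$112B, Currency in circulation +$81B
Commercial banking system:
  Assets:      Reserves at CB −$112B, Securities +$54B, Foreign assets +$68B
  Liabilities: Checkable deposits +$6B, Borrowings from CB +$4B
Change in total Fed assets = -$31 billion.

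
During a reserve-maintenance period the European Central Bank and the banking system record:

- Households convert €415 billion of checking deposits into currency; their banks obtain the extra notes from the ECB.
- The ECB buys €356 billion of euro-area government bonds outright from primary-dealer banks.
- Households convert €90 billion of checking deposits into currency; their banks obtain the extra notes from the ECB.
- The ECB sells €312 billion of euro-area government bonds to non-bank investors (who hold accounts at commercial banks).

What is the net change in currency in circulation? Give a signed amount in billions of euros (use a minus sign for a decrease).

+€505 billion

ECB balance sheet:
  Assets:      Securities +€44B
  Liabilities: Bank reserves −€461B, Currency in circulation +€505B
Commercial banking system:
  Assets:      Reserves at CB −€461B, Securities −€356B
  Liabilities: Checkable deposits −€817B
So the change in currency in circulation is +€505 billion.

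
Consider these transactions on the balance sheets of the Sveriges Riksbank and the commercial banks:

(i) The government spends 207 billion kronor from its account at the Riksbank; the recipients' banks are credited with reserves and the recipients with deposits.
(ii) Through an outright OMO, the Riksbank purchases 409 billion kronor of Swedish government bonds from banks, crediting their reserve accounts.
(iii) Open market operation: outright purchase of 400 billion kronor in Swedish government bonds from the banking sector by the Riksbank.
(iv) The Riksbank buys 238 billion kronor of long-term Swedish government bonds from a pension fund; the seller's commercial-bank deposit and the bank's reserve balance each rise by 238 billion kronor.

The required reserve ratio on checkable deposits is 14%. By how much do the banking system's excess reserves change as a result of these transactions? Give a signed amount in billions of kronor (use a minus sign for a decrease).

Government spending 207 billion kronor: reserves +207B, deposits +207B.
OMO purchase (from banks) 409 billion kronor: reserves +409B, deposits 0.
OMO purchase (from banks) 400 billion kronor: reserves +400B, deposits 0.
Asset purchase (from non-banks) 238 billion kronor: reserves +238B, deposits +238B.
Totals: Δreserves = +1254B, Δdeposits = +445B.
Δrequired reserves = 14% × +445B = +62.3B.
Δexcess reserves = Δreserves − Δrequired = +1254B − (+62.3B) = +1191.7 billion.

+1191.7 billion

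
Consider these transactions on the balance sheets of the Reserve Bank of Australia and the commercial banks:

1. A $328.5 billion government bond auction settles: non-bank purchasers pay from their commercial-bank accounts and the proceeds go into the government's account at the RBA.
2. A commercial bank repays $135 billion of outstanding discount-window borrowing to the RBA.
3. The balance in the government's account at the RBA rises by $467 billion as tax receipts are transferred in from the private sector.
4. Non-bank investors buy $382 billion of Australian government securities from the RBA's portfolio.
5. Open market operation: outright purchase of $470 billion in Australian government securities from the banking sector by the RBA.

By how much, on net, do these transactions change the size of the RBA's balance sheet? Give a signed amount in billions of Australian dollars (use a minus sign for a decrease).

RBA balance sheet:
  Assets:      Securities +$88B, Loans to banks −$135B
  Liabilities: Bank reserves −$842.5B, Government deposits +$795.5B
Commercial banking system:
  Assets:      Reserves at CB −$842.5B, Securities −$470B
  Liabilities: Checkable deposits −$1177.5B, Borrowings from CB −$135B
Change in total RBA assets = -$47 billion.

-$47 billion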